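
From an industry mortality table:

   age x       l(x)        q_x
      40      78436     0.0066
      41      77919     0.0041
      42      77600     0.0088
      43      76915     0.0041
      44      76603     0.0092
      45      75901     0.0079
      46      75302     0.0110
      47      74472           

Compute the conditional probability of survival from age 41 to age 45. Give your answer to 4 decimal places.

The conditional survival probability is l(45)/l(41) = 75901/77919 = 0.974101.

0.9741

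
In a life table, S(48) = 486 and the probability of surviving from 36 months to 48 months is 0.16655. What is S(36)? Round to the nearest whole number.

S(36) = S(48) / p = 486 / 0.16655 = 2918.

2918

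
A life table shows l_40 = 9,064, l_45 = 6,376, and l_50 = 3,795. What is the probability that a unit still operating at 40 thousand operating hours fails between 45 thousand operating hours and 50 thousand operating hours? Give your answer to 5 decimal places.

0.28475

This is the probability of reaching 45 but not 50, conditional on being operational at 40: (l_45 − l_50) / l_40.
= (6,376 − 3,795) / 9,064 = 2,581 / 9,064 = 0.284753.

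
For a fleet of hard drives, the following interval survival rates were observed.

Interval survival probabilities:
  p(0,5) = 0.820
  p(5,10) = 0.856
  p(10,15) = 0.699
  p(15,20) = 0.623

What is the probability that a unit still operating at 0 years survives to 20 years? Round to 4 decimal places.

0.3057

Survival from 0 to 20 is the product of surviving each interval: 0.820 × 0.856 × 0.699 × 0.623.
= 0.305670.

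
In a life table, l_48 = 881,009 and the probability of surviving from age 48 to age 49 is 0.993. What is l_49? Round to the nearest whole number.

l_49 = l_48 × p = 881,009 × 0.993 = 874842.

874842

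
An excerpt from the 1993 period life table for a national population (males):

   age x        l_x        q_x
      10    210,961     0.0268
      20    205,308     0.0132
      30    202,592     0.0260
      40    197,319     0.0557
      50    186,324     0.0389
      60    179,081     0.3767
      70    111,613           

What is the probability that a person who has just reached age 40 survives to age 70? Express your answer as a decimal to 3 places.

We want 30p40 = l_70/l_40.
The conditional survival probability is l_70/l_40 = 111,613/197,319 = 0.565648.

0.566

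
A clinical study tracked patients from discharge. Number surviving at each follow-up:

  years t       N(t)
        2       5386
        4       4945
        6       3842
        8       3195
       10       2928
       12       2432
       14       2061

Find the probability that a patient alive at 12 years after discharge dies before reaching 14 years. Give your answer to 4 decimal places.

0.1525

P(die before 14 | alive at 12) = 1 − N(14)/N(12) = 1 − 2061/2432 = (371)/2432 = 0.152549.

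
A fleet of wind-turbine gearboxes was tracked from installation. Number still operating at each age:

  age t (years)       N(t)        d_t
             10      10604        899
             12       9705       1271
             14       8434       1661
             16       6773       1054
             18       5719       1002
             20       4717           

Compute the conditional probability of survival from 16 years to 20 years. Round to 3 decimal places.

The conditional survival probability is N(20)/N(16) = 4717/6773 = 0.696442.

0.696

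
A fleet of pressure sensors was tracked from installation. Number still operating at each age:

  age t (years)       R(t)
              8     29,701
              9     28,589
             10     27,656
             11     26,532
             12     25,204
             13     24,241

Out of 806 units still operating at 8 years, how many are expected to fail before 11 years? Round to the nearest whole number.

86

The relevant probability is 1 − 26,532/29,701 = 0.106697.
Expected number = 806 × 0.106697 = 86.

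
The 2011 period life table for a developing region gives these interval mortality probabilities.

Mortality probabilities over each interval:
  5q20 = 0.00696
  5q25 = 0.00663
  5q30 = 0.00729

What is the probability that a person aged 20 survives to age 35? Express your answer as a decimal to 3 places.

Survival from 20 to 35 is the product of surviving each interval: (1 − 0.00696) × (1 − 0.00663) × (1 − 0.00729).
= 0.99304 × 0.99337 × 0.99271 = 0.979265.

0.979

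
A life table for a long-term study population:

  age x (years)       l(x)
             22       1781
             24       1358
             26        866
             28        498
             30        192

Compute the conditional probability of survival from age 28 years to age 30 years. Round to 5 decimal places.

0.38554

The conditional survival probability is l(30)/l(28) = 192/498 = 0.385542.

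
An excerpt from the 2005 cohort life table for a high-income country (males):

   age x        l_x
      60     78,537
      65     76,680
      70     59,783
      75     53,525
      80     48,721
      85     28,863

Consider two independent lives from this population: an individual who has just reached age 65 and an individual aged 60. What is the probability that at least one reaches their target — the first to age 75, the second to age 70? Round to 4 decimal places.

0.9279

p₁ = l_75/l_65 = 53,525/76,680 = 0.698031; p₂ = l_70/l_60 = 59,783/78,537 = 0.761208.
P(at least one) = 1 − (1−p₁)(1−p₂) = 1 − 0.301969 × 0.238792 = 0.927892.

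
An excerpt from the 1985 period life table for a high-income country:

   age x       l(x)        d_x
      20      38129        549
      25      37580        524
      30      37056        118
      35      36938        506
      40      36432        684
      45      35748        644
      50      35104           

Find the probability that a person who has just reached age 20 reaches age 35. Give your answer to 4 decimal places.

The conditional survival probability is l(35)/l(20) = 36938/38129 = 0.968764.

0.9688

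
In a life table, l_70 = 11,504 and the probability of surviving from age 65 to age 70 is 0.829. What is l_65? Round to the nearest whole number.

13877

l_65 = l_70 / p = 11,504 / 0.829 = 13877.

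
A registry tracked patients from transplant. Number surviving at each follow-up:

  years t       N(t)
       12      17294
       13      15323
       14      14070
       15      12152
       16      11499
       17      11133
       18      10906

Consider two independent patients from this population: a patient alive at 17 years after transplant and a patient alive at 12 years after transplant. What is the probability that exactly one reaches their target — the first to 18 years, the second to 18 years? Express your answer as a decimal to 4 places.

p₁ = N(18)/N(17) = 10906/11133 = 0.979610; p₂ = N(18)/N(12) = 10906/17294 = 0.630623.
P(exactly one) = p₁(1−p₂) + (1−p₁)p₂ = 0.361845 + 0.012858 = 0.374704.

0.3747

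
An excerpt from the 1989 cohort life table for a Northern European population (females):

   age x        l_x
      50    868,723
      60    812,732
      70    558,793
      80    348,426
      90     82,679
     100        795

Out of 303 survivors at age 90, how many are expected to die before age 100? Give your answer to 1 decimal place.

300.1

The relevant probability is 1 − 795/82,679 = 0.990384.
Expected number = 303 × 0.990384 = 300.1.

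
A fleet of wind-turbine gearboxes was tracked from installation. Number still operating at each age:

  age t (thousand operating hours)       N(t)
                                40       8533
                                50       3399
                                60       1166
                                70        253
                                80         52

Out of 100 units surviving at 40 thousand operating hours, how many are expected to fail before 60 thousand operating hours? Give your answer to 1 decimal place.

The relevant probability is 1 − 1166/8533 = 0.863354.
Expected number = 100 × 0.863354 = 86.3.

86.3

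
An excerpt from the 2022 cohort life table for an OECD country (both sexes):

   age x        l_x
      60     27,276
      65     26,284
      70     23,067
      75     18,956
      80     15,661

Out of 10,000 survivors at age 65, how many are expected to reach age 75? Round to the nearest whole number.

7212

The relevant probability is 18,956/26,284 = 0.721199.
Expected number = 10,000 × 0.721199 = 7212.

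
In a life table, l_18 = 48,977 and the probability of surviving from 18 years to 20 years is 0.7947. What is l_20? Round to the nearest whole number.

l_20 = l_18 × p = 48,977 × 0.7947 = 38922.

38922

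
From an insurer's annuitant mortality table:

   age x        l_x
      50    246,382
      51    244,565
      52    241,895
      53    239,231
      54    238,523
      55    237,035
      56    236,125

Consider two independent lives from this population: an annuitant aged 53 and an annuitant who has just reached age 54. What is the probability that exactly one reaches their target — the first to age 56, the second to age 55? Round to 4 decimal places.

p₁ = l_56/l_53 = 236,125/239,231 = 0.987017; p₂ = l_55/l_54 = 237,035/238,523 = 0.993762.
P(exactly one) = p₁(1−p₂) + (1−p₁)p₂ = 0.006157 + 0.012902 = 0.019059.

0.0191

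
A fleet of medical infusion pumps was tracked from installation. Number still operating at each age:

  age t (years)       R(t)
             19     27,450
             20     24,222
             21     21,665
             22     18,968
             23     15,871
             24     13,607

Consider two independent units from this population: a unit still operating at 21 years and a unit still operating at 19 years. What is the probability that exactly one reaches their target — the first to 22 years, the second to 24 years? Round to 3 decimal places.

p₁ = R(22)/R(21) = 18,968/21,665 = 0.875514; p₂ = R(24)/R(19) = 13,607/27,450 = 0.495701.
P(exactly one) = p₁(1−p₂) + (1−p₁)p₂ = 0.441521 + 0.061708 = 0.503229.

0.503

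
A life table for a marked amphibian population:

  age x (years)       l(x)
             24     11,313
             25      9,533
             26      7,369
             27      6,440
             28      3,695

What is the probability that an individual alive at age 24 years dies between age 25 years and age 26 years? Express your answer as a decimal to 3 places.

This is the probability of reaching 25 but not 26, conditional on being alive at 24: (l(25) − l(26)) / l(24).
= (9,533 − 7,369) / 11,313 = 2,164 / 11,313 = 0.191284.

0.191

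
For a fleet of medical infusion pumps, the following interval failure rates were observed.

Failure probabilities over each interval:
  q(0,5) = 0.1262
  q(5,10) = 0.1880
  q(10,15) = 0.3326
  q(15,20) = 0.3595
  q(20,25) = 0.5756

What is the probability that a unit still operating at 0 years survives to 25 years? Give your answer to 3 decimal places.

0.129

Survival from 0 to 25 is the product of surviving each interval: (1 − 0.1262) × (1 − 0.1880) × (1 − 0.3326) × (1 − 0.3595) × (1 − 0.5756).
= 0.8738 × 0.8120 × 0.6674 × 0.6405 × 0.4244 = 0.128721.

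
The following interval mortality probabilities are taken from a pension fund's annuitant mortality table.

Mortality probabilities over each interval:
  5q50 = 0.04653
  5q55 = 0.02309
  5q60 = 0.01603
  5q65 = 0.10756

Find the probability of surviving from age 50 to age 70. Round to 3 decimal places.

0.818

20p50 = (1 − 0.04653) × (1 − 0.02309) × (1 − 0.01603) × (1 − 0.10756).
= 0.95347 × 0.97691 × 0.98397 × 0.89244 = 0.817942.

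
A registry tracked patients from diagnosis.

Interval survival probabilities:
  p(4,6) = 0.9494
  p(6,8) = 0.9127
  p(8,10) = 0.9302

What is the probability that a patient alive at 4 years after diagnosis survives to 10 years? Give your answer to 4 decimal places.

Survival from 4 to 10 is the product of surviving each interval: 0.9494 × 0.9127 × 0.9302.
= 0.806034.

0.8060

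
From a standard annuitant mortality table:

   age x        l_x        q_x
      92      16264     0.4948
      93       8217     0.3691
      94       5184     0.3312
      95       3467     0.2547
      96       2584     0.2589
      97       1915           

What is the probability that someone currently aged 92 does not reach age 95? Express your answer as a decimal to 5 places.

0.78683

P(die before 95 | alive at 92) = 1 − l_95/l_92 = 1 − 3467/16264 = (12797)/16264 = 0.786830.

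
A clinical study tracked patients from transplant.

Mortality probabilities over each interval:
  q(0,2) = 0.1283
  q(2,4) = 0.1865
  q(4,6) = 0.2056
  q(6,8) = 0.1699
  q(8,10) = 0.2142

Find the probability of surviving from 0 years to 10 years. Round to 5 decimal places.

0.36746

The overall survival probability is (1 − 0.1283) × (1 − 0.1865) × (1 − 0.2056) × (1 − 0.1699) × (1 − 0.2142).
= 0.8717 × 0.8135 × 0.7944 × 0.8301 × 0.7858 = 0.367457.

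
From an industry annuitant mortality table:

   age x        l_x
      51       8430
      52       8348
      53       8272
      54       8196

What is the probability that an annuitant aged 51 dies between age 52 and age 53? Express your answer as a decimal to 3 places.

This is the probability of reaching 52 but not 53, conditional on being alive at 51: (l_52 − l_53) / l_51.
= (8348 − 8272) / 8430 = 76 / 8430 = 0.009015.

0.009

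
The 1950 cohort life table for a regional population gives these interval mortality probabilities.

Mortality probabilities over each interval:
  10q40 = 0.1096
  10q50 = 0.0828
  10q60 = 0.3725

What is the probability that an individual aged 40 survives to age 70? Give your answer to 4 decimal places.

0.5125

Chaining the interval survival probabilities: (1 − 0.1096) × (1 − 0.0828) × (1 − 0.3725).
= 0.8904 × 0.9172 × 0.6275 = 0.512463.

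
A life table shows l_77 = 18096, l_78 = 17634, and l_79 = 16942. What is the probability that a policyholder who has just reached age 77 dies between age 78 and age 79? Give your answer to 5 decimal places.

0.03824

We want 1|1q77 = (l_78 − l_79)/l_77.
This is the probability of reaching 78 but not 79, conditional on being alive at 77: (l_78 − l_79) / l_77.
= (17634 − 16942) / 18096 = 692 / 18096 = 0.038240.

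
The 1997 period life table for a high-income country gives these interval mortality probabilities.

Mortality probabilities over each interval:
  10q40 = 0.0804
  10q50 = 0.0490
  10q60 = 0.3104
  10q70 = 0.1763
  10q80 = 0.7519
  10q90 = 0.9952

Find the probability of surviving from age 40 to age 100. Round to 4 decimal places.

60p40 = (1 − 0.0804) × (1 − 0.0490) × (1 − 0.3104) × (1 − 0.1763) × (1 − 0.7519) × (1 − 0.9952).
= 0.9196 × 0.9510 × 0.6896 × 0.8237 × 0.2481 × 0.0048 = 0.000592.

0.0006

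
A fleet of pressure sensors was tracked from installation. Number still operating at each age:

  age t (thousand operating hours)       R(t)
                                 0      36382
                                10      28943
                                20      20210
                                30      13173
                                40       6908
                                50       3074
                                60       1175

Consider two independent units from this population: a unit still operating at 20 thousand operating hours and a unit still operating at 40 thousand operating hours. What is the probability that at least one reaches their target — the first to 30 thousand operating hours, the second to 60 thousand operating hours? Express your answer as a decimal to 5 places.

0.71103

p₁ = R(30)/R(20) = 13173/20210 = 0.651806; p₂ = R(60)/R(40) = 1175/6908 = 0.170093.
P(at least one) = 1 − (1−p₁)(1−p₂) = 1 − 0.348194 × 0.829907 = 0.711031.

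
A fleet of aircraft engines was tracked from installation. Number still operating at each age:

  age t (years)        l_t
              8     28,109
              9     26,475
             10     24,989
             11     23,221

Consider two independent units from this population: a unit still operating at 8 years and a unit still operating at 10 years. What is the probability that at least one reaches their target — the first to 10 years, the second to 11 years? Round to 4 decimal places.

0.9921

p₁ = l_10/l_8 = 24,989/28,109 = 0.889004; p₂ = l_11/l_10 = 23,221/24,989 = 0.929249.
P(at least one) = 1 − (1−p₁)(1−p₂) = 1 − 0.110996 × 0.070751 = 0.992147.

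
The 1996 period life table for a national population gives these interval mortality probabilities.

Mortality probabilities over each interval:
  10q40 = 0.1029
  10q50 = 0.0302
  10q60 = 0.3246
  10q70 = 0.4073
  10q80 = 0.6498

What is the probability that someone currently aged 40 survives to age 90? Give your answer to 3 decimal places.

The overall survival probability is (1 − 0.1029) × (1 − 0.0302) × (1 − 0.3246) × (1 − 0.4073) × (1 − 0.6498).
= 0.8971 × 0.9698 × 0.6754 × 0.5927 × 0.3502 = 0.121965.

0.122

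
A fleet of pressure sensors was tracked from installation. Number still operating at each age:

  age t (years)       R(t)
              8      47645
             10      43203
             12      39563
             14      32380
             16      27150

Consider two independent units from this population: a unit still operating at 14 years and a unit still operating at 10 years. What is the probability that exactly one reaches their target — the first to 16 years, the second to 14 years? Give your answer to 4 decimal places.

0.3311

p₁ = R(16)/R(14) = 27150/32380 = 0.838481; p₂ = R(14)/R(10) = 32380/43203 = 0.749485.
P(exactly one) = p₁(1−p₂) + (1−p₁)p₂ = 0.210052 + 0.121056 = 0.331108.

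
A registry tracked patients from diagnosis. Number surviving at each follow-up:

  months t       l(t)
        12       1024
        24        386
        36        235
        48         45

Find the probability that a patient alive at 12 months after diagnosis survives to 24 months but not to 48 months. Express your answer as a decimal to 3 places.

This is the probability of reaching 24 but not 48, conditional on being alive at 12: (l(24) − l(48)) / l(12).
= (386 − 45) / 1024 = 341 / 1024 = 0.333008.

0.333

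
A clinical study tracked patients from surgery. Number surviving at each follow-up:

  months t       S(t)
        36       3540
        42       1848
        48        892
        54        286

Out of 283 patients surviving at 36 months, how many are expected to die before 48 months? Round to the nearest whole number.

The relevant probability is 1 − 892/3540 = 0.748023.
Expected number = 283 × 0.748023 = 212.

212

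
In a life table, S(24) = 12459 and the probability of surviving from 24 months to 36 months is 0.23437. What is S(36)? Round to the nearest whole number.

S(36) = S(24) × p = 12459 × 0.23437 = 2920.

2920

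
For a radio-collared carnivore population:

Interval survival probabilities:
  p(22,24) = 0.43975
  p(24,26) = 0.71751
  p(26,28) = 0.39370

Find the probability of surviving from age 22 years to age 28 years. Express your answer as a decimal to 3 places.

0.124

P(survive 22→28) = 0.43975 × 0.71751 × 0.39370.
= 0.124222.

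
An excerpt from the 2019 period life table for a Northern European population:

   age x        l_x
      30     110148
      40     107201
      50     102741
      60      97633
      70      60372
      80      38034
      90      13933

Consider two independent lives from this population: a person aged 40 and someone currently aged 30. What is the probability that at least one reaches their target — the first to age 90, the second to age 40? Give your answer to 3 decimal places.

0.977

p₁ = l_90/l_40 = 13933/107201 = 0.129971; p₂ = l_40/l_30 = 107201/110148 = 0.973245.
P(at least one) = 1 − (1−p₁)(1−p₂) = 1 − 0.870029 × 0.026755 = 0.976722.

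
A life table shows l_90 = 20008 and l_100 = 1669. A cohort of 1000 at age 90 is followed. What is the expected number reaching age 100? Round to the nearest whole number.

The relevant probability is 1669/20008 = 0.083417.
Expected number = 1000 × 0.083417 = 83.

83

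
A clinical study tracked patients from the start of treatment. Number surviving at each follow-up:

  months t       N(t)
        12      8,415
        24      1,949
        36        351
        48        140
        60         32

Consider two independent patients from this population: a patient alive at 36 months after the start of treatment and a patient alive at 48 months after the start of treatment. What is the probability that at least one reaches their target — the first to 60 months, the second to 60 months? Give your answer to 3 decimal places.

p₁ = N(60)/N(36) = 32/351 = 0.091168; p₂ = N(60)/N(48) = 32/140 = 0.228571.
P(at least one) = 1 − (1−p₁)(1−p₂) = 1 − 0.908832 × 0.771429 = 0.298901.

0.299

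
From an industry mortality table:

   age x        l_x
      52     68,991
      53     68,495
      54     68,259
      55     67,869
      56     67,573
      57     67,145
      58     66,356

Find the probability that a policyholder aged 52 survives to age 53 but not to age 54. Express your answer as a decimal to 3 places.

0.003

This is the probability of reaching 53 but not 54, conditional on being alive at 52: (l_53 − l_54) / l_52.
= (68,495 − 68,259) / 68,991 = 236 / 68,991 = 0.003421.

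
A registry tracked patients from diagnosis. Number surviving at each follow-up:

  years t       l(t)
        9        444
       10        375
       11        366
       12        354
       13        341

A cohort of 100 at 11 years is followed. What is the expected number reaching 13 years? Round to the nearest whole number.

The relevant probability is 341/366 = 0.931694.
Expected number = 100 × 0.931694 = 93.

93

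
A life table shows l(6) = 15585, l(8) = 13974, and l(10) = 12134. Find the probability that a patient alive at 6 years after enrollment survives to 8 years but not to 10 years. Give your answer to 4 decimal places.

This is the probability of reaching 8 but not 10, conditional on being alive at 6: (l(8) − l(10)) / l(6).
= (13974 − 12134) / 15585 = 1840 / 15585 = 0.118062.

0.1181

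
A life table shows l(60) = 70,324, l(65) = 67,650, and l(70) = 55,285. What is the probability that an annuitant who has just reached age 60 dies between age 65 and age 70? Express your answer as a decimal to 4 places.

0.1758

This is the probability of reaching 65 but not 70, conditional on being alive at 60: (l(65) − l(70)) / l(60).
= (67,650 − 55,285) / 70,324 = 12,365 / 70,324 = 0.175829.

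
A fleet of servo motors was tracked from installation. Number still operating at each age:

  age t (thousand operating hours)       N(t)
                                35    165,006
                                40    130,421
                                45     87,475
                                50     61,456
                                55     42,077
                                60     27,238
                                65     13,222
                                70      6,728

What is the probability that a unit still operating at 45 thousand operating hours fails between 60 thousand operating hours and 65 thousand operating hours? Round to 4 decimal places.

This is the probability of reaching 60 but not 65, conditional on being operational at 45: (N(60) − N(65)) / N(45).
= (27,238 − 13,222) / 87,475 = 14,016 / 87,475 = 0.160229.

0.1602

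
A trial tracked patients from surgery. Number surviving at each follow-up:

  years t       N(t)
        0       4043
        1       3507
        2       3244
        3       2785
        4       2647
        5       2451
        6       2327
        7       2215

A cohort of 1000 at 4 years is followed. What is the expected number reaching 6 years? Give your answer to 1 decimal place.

879.1

The relevant probability is 2327/2647 = 0.879108.
Expected number = 1000 × 0.879108 = 879.1.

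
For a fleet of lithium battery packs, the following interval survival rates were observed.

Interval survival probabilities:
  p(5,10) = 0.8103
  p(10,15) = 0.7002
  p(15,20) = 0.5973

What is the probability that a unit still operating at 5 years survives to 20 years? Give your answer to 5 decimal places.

0.33889

P(survive 5→20) = 0.8103 × 0.7002 × 0.5973.
= 0.338891.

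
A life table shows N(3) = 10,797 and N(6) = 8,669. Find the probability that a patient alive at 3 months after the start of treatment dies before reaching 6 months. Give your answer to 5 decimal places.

P(die before 6 | alive at 3) = 1 − N(6)/N(3) = 1 − 8,669/10,797 = (2,128)/10,797 = 0.197092.

0.19709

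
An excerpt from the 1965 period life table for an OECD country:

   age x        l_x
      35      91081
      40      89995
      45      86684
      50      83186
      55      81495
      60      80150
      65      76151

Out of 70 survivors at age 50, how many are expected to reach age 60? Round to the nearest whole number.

67

The relevant probability is 80150/83186 = 0.963503.
Expected number = 70 × 0.963503 = 67.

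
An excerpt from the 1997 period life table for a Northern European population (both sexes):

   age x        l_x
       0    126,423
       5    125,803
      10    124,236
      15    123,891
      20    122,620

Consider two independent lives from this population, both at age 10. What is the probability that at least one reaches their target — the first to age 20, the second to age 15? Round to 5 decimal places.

0.99996

p₁ = l_20/l_10 = 122,620/124,236 = 0.986992; p₂ = l_15/l_10 = 123,891/124,236 = 0.997223.
P(at least one) = 1 − (1−p₁)(1−p₂) = 1 − 0.013008 × 0.002777 = 0.999964.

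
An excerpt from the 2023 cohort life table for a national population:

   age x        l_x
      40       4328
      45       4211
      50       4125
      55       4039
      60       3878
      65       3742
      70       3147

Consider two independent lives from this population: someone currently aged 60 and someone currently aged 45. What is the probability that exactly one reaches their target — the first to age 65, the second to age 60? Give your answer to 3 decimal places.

0.109

p₁ = l_65/l_60 = 3742/3878 = 0.964930; p₂ = l_60/l_45 = 3878/4211 = 0.920921.
P(exactly one) = p₁(1−p₂) + (1−p₁)p₂ = 0.076306 + 0.032297 = 0.108602.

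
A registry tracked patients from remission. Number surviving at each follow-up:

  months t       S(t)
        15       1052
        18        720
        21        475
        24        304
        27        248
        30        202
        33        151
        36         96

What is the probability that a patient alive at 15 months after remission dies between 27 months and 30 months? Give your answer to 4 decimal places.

0.0437

This is the probability of reaching 27 but not 30, conditional on being alive at 15: (S(27) − S(30)) / S(15).
= (248 − 202) / 1052 = 46 / 1052 = 0.043726.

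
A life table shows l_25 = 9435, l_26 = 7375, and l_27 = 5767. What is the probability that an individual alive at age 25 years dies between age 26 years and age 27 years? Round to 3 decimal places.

0.170

This is the probability of reaching 26 but not 27, conditional on being alive at 25: (l_26 − l_27) / l_25.
= (7375 − 5767) / 9435 = 1608 / 9435 = 0.170429.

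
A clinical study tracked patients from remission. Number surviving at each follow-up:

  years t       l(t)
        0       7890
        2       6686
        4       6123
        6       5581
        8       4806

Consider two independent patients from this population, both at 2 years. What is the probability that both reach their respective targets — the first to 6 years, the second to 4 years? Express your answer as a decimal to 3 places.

0.764

p₁ = l(6)/l(2) = 5581/6686 = 0.834729; p₂ = l(4)/l(2) = 6123/6686 = 0.915794.
P(both) = p₁ × p₂ = 0.834729 × 0.915794 = 0.764440.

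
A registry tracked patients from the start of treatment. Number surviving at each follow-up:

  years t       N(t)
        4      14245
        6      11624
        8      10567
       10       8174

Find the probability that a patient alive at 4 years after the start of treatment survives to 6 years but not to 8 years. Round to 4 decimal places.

This is the probability of reaching 6 but not 8, conditional on being alive at 4: (N(6) − N(8)) / N(4).
= (11624 − 10567) / 14245 = 1057 / 14245 = 0.074201.

0.0742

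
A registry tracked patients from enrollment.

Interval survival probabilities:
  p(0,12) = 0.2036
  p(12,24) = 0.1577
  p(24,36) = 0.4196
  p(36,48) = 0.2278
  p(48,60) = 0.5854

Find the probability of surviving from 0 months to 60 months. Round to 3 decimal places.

P(survive 0→60) = 0.2036 × 0.1577 × 0.4196 × 0.2278 × 0.5854.
= 0.001797.

0.002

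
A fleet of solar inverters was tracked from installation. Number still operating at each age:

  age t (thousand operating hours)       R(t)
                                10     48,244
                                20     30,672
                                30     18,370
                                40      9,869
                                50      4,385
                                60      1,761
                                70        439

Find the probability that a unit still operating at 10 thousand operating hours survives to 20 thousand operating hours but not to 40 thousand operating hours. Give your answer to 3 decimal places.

This is the probability of reaching 20 but not 40, conditional on being operational at 10: (R(20) − R(40)) / R(10).
= (30,672 − 9,869) / 48,244 = 20,803 / 48,244 = 0.431204.

0.431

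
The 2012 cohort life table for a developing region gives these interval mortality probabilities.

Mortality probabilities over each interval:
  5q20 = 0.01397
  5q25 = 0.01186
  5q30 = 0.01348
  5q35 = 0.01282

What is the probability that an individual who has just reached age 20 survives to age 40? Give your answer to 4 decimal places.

0.9489

Chaining the interval survival probabilities: (1 − 0.01397) × (1 − 0.01186) × (1 − 0.01348) × (1 − 0.01282).
= 0.98603 × 0.98814 × 0.98652 × 0.98718 = 0.948879.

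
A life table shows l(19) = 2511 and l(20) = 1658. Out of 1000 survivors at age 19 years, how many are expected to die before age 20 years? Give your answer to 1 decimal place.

339.7

The relevant probability is 1 − 1658/2511 = 0.339705.
Expected number = 1000 × 0.339705 = 339.7.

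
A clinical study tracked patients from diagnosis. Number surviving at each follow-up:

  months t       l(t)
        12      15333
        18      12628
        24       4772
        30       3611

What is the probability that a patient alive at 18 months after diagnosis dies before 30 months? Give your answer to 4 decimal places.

0.7140

P(die before 30 | alive at 18) = 1 − l(30)/l(18) = 1 − 3611/12628 = (9017)/12628 = 0.714048.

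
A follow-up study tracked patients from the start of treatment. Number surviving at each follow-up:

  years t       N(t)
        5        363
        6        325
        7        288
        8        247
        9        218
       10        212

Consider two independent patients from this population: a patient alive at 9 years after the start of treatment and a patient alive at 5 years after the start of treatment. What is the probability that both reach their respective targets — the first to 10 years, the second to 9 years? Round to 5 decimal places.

p₁ = N(10)/N(9) = 212/218 = 0.972477; p₂ = N(9)/N(5) = 218/363 = 0.600551.
P(both) = p₁ × p₂ = 0.972477 × 0.600551 = 0.584022.

0.58402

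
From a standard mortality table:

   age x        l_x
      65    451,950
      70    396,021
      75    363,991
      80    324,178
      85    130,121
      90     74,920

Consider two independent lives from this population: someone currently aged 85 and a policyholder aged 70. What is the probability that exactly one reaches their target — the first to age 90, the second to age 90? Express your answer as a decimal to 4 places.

p₁ = l_90/l_85 = 74,920/130,121 = 0.575772; p₂ = l_90/l_70 = 74,920/396,021 = 0.189182.
P(exactly one) = p₁(1−p₂) + (1−p₁)p₂ = 0.466846 + 0.080256 = 0.547103.

0.5471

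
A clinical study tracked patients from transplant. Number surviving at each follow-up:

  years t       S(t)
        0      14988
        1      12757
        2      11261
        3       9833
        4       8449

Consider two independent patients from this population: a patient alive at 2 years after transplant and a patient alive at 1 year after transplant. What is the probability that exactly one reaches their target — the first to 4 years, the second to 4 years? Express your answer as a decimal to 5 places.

0.41875

p₁ = S(4)/S(2) = 8449/11261 = 0.750289; p₂ = S(4)/S(1) = 8449/12757 = 0.662303.
P(exactly one) = p₁(1−p₂) + (1−p₁)p₂ = 0.253370 + 0.165384 = 0.418755.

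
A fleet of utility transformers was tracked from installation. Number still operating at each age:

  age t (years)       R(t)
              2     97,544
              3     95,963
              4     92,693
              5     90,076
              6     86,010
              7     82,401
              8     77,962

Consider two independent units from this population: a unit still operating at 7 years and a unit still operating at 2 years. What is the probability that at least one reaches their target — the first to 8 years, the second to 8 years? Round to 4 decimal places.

p₁ = R(8)/R(7) = 77,962/82,401 = 0.946129; p₂ = R(8)/R(2) = 77,962/97,544 = 0.799250.
P(at least one) = 1 − (1−p₁)(1−p₂) = 1 − 0.053871 × 0.200750 = 0.989185.

0.9892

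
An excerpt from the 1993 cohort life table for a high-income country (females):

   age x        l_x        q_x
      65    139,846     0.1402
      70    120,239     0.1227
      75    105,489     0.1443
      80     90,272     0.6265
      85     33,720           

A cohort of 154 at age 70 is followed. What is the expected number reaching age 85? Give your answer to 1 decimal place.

The relevant probability is 33,720/120,239 = 0.280441.
Expected number = 154 × 0.280441 = 43.2.

43.2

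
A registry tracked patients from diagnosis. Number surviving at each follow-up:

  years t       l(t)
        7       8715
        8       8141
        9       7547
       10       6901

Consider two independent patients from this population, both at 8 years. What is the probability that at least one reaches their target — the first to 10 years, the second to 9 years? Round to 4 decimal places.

0.9889

p₁ = l(10)/l(8) = 6901/8141 = 0.847685; p₂ = l(9)/l(8) = 7547/8141 = 0.927036.
P(at least one) = 1 − (1−p₁)(1−p₂) = 1 − 0.152315 × 0.072964 = 0.988886.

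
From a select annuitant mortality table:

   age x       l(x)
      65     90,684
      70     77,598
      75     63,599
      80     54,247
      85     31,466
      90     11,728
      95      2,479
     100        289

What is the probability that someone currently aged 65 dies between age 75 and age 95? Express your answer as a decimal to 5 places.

0.67399

This is the probability of reaching 75 but not 95, conditional on being alive at 65: (l(75) − l(95)) / l(65).
= (63,599 − 2,479) / 90,684 = 61,120 / 90,684 = 0.673989.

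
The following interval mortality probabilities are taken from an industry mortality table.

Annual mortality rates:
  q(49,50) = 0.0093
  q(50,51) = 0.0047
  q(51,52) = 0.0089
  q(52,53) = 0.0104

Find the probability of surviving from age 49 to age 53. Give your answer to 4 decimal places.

Survival from 49 to 53 is the product of surviving each interval: (1 − 0.0093) × (1 − 0.0047) × (1 − 0.0089) × (1 − 0.0104).
= 0.9907 × 0.9953 × 0.9911 × 0.9896 = 0.967104.

0.9671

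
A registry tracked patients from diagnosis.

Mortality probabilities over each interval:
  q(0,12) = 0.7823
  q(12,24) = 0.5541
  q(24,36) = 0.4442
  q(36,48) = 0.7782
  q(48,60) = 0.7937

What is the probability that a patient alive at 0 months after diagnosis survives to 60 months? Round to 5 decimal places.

Survival from 0 to 60 is the product of surviving each interval: (1 − 0.7823) × (1 − 0.5541) × (1 − 0.4442) × (1 − 0.7782) × (1 − 0.7937).
= 0.2177 × 0.4459 × 0.5558 × 0.2218 × 0.2063 = 0.002469.

0.00247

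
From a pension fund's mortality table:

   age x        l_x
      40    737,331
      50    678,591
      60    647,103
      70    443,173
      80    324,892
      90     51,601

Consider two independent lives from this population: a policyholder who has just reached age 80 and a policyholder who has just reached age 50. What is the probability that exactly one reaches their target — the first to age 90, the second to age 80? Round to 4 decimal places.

0.4855

p₁ = l_90/l_80 = 51,601/324,892 = 0.158825; p₂ = l_80/l_50 = 324,892/678,591 = 0.478774.
P(exactly one) = p₁(1−p₂) + (1−p₁)p₂ = 0.082784 + 0.402733 = 0.485516.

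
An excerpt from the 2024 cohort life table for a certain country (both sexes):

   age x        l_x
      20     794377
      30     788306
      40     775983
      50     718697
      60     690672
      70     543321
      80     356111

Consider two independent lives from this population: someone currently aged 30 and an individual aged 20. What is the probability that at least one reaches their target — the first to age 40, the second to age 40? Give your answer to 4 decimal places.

p₁ = l_40/l_30 = 775983/788306 = 0.984368; p₂ = l_40/l_20 = 775983/794377 = 0.976845.
P(at least one) = 1 − (1−p₁)(1−p₂) = 1 − 0.015632 × 0.023155 = 0.999638.

0.9996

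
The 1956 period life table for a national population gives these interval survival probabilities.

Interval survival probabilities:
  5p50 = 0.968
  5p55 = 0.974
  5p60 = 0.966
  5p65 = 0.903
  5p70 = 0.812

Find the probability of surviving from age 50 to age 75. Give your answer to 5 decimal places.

Survival from 50 to 75 is the product of surviving each interval: 0.968 × 0.974 × 0.966 × 0.903 × 0.812.
= 0.667814.

0.66781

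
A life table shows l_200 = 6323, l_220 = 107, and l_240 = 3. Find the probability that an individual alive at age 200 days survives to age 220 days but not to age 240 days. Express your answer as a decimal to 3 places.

0.016

This is the probability of reaching 220 but not 240, conditional on being alive at 200: (l_220 − l_240) / l_200.
= (107 − 3) / 6323 = 104 / 6323 = 0.016448.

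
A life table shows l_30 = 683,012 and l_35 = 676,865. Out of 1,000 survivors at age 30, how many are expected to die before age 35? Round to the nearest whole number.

9

The relevant probability is 1 − 676,865/683,012 = 0.009000.
Expected number = 1,000 × 0.009000 = 9.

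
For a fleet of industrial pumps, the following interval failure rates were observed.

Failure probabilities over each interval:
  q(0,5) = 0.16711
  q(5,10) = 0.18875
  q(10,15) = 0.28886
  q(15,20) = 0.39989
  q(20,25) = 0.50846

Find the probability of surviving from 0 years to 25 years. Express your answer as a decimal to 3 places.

Survival from 0 to 25 is the product of surviving each interval: (1 − 0.16711) × (1 − 0.18875) × (1 − 0.28886) × (1 − 0.39989) × (1 − 0.50846).
= 0.83289 × 0.81125 × 0.71114 × 0.60011 × 0.49154 = 0.141738.

0.142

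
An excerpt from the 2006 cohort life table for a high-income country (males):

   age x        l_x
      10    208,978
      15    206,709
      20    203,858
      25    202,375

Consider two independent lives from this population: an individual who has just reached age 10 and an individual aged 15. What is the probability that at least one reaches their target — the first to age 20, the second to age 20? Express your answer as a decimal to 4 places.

p₁ = l_20/l_10 = 203,858/208,978 = 0.975500; p₂ = l_20/l_15 = 203,858/206,709 = 0.986208.
P(at least one) = 1 − (1−p₁)(1−p₂) = 1 − 0.024500 × 0.013792 = 0.999662.

0.9997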